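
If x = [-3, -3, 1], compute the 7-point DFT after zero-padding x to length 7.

Original 3-point DFT: [-5, -2.0000+3.4641i, -2.0000-3.4641i]
Zero-padded 7-point DFT provides frequency interpolation.

DFT_7([x, 0, ...]) = [-5, -5.0930+1.3706i, -3.2334+3.3587i, 0.3264+2.0835i, 0.3264-2.0835i, -3.2334-3.3587i, -5.0930-1.3706i]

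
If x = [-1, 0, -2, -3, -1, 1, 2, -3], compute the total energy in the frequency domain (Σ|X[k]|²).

Parseval: Σ|x[n]|² = (1/N)Σ|X[k]|², so Σ|X[k]|² = N·Σ|x[n]|² = 8·29.0000

Σ|X[k]|² = N·Σ|x[n]|² = 8·29.0000 = 232.0000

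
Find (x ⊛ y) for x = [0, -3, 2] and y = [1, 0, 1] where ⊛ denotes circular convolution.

(x ⊛ y)[n] = Σ(m=0 to 2) x[m] · y[(n-m) mod 3]

Computing each output sample:
(x ⊛ y)[0] = -3
(x ⊛ y)[1] = -1
(x ⊛ y)[2] = 2

x ⊛ y = [-3, -1, 2]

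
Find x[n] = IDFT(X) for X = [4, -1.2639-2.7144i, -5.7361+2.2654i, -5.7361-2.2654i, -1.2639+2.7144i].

x[n] = (1/5) Σ(k=0 to 4) X[k] · e^(2πikn/5)

Computing each x[n]:
x[0] = -2
x[1] = 3
x[2] = 2
x[3] = -1
x[4] = 2

x = [-2, 3, 2, -1, 2]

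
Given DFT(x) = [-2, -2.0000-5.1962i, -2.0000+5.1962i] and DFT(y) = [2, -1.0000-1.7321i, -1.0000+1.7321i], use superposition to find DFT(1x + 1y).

By linearity: DFT(1x + 1y) = 1·DFT(x) + 1·DFT(y)
= 1·[-2, -2.0000-5.1962i, -2.0000+5.1962i] + 1·[2, -1.0000-1.7321i, -1.0000+1.7321i]

Computing element-wise:
Z[0] = 1·(-2) + 1·(2) = 0
Z[1] = 1·(-2.0000-5.1962i) + 1·(-1.0000-1.7321i) = -3.0000-6.9283i
Z[2] = 1·(-2.0000+5.1962i) + 1·(-1.0000+1.7321i) = -3.0000+6.9283i

DFT(1x + 1y) = 1·X + 1·Y = [0, -3.0000-6.9283i, -3.0000+6.9283i]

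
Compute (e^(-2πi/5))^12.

Since ω_5^5 = 1, powers reduce modulo 5.
12 mod 5 = 2
So ω_5^12 = ω_5^2 = e^(-2πi·2/5)

ω_5^12 = ω_5^2 = -0.8090-0.5878i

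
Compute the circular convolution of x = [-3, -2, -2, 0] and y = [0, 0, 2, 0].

(x ⊛ y)[n] = Σ(m=0 to 3) x[m] · y[(n-m) mod 4]

Computing each output sample:
(x ⊛ y)[0] = -4
(x ⊛ y)[1] = 0
(x ⊛ y)[2] = -6
(x ⊛ y)[3] = -4

x ⊛ y = [-4, 0, -6, -4]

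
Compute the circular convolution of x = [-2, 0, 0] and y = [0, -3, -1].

(x ⊛ y)[n] = Σ(m=0 to 2) x[m] · y[(n-m) mod 3]

Computing each output sample:
(x ⊛ y)[0] = 0
(x ⊛ y)[1] = 6
(x ⊛ y)[2] = 2

x ⊛ y = [0, 6, 2]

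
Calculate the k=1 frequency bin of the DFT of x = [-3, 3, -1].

X[1] = Σ(n=0 to 2) x[n] · ω_3^(1n) where ω_3 = e^(-2πi/3)
= (-3)·ω_3^0 + (3)·ω_3^1 + (-1)·ω_3^2

X[1] = -4.0000-3.4641i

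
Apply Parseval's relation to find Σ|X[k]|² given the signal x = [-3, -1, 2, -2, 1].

Parseval: Σ|x[n]|² = (1/N)Σ|X[k]|², so Σ|X[k]|² = N·Σ|x[n]|² = 5·19.0000

Σ|X[k]|² = N·Σ|x[n]|² = 5·19.0000 = 95.0000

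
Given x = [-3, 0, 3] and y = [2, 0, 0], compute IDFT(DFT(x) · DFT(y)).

(x ⊛ y)[n] = Σ(m=0 to 2) x[m] · y[(n-m) mod 3]

Computing each output sample:
(x ⊛ y)[0] = -6
(x ⊛ y)[1] = 0
(x ⊛ y)[2] = 6

x ⊛ y = [-6, 0, 6]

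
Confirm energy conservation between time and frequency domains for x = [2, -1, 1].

Time domain:
Σ|x[n]|² = |2|² + |-1|² + |1|² = 6.0000

Frequency domain:
(1/3)Σ|X[k]|² = (1/3)(|2|² + |2.0000+1.7321i|² + |2.0000-1.7321i|²) = (1/3)·18.0000 = 6.0000

Both sides agree, confirming Parseval's theorem.

Σ|x[n]|² = (1/N)Σ|X[k]|² = 6.0000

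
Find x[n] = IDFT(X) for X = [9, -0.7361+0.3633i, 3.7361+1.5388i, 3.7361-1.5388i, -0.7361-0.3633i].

x[n] = (1/5) Σ(k=0 to 4) X[k] · e^(2πikn/5)

Computing each x[n]:
x[0] = 3
x[1] = 0
x[2] = 3
x[3] = 2
x[4] = 1

x = [3, 0, 3, 2, 1]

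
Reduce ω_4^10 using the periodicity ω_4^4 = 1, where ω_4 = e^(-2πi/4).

Since ω_4^4 = 1, powers reduce modulo 4.
10 mod 4 = 2
So ω_4^10 = ω_4^2 = e^(-2πi·2/4)

ω_4^10 = ω_4^2 = -1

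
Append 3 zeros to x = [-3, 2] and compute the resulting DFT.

Original 2-point DFT: [-1, -5]
Zero-padded 5-point DFT provides frequency interpolation.

DFT_5([x, 0, ...]) = [-1, -2.3820-1.9021i, -4.6180-1.1756i, -4.6180+1.1756i, -2.3820+1.9021i]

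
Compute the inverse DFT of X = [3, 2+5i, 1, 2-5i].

x[n] = (1/4) Σ(k=0 to 3) X[k] · e^(2πikn/4)

Computing each x[n]:
x[0] = 2
x[1] = -2
x[2] = 0
x[3] = 3

x = [2, -2, 0, 3]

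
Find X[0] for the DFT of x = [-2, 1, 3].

X[0] = Σ(n=0 to 2) x[n] · ω_3^0 = Σ x[n]
= (-2) + (1) + (3)

X[0] = 2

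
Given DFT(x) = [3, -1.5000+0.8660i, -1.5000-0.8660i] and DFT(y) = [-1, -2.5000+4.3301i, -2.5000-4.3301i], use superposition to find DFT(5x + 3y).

By linearity: DFT(5x + 3y) = 5·DFT(x) + 3·DFT(y)
= 5·[3, -1.5000+0.8660i, -1.5000-0.8660i] + 3·[-1, -2.5000+4.3301i, -2.5000-4.3301i]

Computing element-wise:
Z[0] = 5·(3) + 3·(-1) = 12
Z[1] = 5·(-1.5000+0.8660i) + 3·(-2.5000+4.3301i) = -15.0000+17.3203i
Z[2] = 5·(-1.5000-0.8660i) + 3·(-2.5000-4.3301i) = -15.0000-17.3203i

DFT(5x + 3y) = 5·X + 3·Y = [12, -15.0000+17.3203i, -15.0000-17.3203i]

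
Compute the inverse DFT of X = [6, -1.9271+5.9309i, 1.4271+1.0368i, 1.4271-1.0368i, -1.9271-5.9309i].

x[n] = (1/5) Σ(k=0 to 4) X[k] · e^(2πikn/5)

Computing each x[n]:
x[0] = 1
x[1] = -2
x[2] = 1
x[3] = 3
x[4] = 3

x = [1, -2, 1, 3, 3]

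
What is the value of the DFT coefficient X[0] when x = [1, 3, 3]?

X[0] = Σ(n=0 to 2) x[n] · ω_3^0 = Σ x[n]
= (1) + (3) + (3)

X[0] = 7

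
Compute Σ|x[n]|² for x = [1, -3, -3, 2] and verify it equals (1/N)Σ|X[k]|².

Time domain:
Σ|x[n]|² = |1|² + |-3|² + |-3|² + |2|² = 23.0000

Frequency domain:
(1/4)Σ|X[k]|² = (1/4)(|-3|² + |4+5i|² + |-1|² + |4-5i|²) = (1/4)·92.0000 = 23.0000

Both sides agree, confirming Parseval's theorem.

Σ|x[n]|² = (1/N)Σ|X[k]|² = 23.0000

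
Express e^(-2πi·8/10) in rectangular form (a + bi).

ω_10^8 = e^(-2πi·8/10)
= cos(-2π·8/10) + i·sin(-2π·8/10)
= cos(-16π/10) + i·sin(-16π/10)

ω_10^8 = cos(-16π/10) + i·sin(-16π/10) = 0.3090+0.9511i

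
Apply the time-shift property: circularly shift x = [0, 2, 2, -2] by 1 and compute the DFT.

Time shift by 1: X_shifted[k] = ω_4^(1k) · X[k]
Shifted x = [-2, 0, 2, 2]

DFT(x[n-1]) = [2, -4+2i, -2, -4-2i]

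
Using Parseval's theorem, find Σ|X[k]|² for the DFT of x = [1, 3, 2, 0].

Parseval: Σ|x[n]|² = (1/N)Σ|X[k]|², so Σ|X[k]|² = N·Σ|x[n]|² = 4·14.0000

Σ|X[k]|² = N·Σ|x[n]|² = 4·14.0000 = 56.0000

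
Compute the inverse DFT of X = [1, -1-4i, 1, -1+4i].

x[n] = (1/4) Σ(k=0 to 3) X[k] · e^(2πikn/4)

Computing each x[n]:
x[0] = 0
x[1] = 2
x[2] = 1
x[3] = -2

x = [0, 2, 1, -2]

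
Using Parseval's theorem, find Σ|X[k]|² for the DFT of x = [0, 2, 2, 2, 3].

Parseval: Σ|x[n]|² = (1/N)Σ|X[k]|², so Σ|X[k]|² = N·Σ|x[n]|² = 5·21.0000

Σ|X[k]|² = N·Σ|x[n]|² = 5·21.0000 = 105.0000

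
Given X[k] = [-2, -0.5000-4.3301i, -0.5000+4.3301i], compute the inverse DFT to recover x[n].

x[n] = (1/3) Σ(k=0 to 2) X[k] · e^(2πikn/3)

Computing each x[n]:
x[0] = -1
x[1] = 2
x[2] = -3

x = [-1, 2, -3]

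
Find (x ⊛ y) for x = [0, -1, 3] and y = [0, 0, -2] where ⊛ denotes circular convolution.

(x ⊛ y)[n] = Σ(m=0 to 2) x[m] · y[(n-m) mod 3]

Computing each output sample:
(x ⊛ y)[0] = 2
(x ⊛ y)[1] = -6
(x ⊛ y)[2] = 0

x ⊛ y = [2, -6, 0]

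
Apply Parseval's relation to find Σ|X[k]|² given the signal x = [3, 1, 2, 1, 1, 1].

Parseval: Σ|x[n]|² = (1/N)Σ|X[k]|², so Σ|X[k]|² = N·Σ|x[n]|² = 6·17.0000

Σ|X[k]|² = N·Σ|x[n]|² = 6·17.0000 = 102.0000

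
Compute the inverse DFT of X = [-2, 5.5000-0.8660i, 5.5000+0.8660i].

x[n] = (1/3) Σ(k=0 to 2) X[k] · e^(2πikn/3)

Computing each x[n]:
x[0] = 3
x[1] = -2
x[2] = -3

x = [3, -2, -3]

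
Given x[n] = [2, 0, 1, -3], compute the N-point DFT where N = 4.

X[k] = Σ(n=0 to 3) x[n] · ω_4^(nk)
where ω_4 = e^(-2πi/4)

Computing each X[k]:
X[0] = 0
X[1] = 1-3i
X[2] = 6
X[3] = 1+3i

X = [0, 1-3i, 6, 1+3i]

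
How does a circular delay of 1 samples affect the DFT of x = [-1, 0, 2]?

Time shift by 1: X_shifted[k] = ω_3^(1k) · X[k]
Shifted x = [2, -1, 0]

DFT(x[n-1]) = [1, 2.5000+0.8660i, 2.5000-0.8660i]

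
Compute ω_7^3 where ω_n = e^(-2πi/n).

ω_7^3 = e^(-2πi·3/7)
= cos(-2π·3/7) + i·sin(-2π·3/7)
= cos(-6π/7) + i·sin(-6π/7)

ω_7^3 = cos(-6π/7) + i·sin(-6π/7) = -0.9010-0.4339i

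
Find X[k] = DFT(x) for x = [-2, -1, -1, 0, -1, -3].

X[k] = Σ(n=0 to 5) x[n] · ω_6^(nk)
where ω_6 = e^(-2πi/6)

Computing each X[k]:
X[0] = -8
X[1] = -3.0000-1.7321i
X[2] = 1.0000-1.7321i
X[3] = 0
X[4] = 1.0000+1.7321i
X[5] = -3.0000+1.7321i

X = [-8, -3.0000-1.7321i, 1.0000-1.7321i, 0, 1.0000+1.7321i, -3.0000+1.7321i]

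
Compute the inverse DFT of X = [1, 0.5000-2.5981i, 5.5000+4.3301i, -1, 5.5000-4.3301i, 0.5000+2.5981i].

x[n] = (1/6) Σ(k=0 to 5) X[k] · e^(2πikn/6)

Computing each x[n]:
x[0] = 2
x[1] = -1
x[2] = 1
x[3] = 2
x[4] = -3
x[5] = 0

x = [2, -1, 1, 2, -3, 0]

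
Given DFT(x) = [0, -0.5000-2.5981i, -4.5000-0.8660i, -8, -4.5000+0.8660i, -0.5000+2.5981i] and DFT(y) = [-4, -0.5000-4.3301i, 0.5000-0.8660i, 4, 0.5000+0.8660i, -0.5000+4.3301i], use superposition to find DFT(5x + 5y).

By linearity: DFT(5x + 5y) = 5·DFT(x) + 5·DFT(y)
= 5·[0, -0.5000-2.5981i, -4.5000-0.8660i, -8, -4.5000+0.8660i, -0.5000+2.5981i] + 5·[-4, -0.5000-4.3301i, 0.5000-0.8660i, 4, 0.5000+0.8660i, -0.5000+4.3301i]

Computing element-wise:
Z[0] = 5·(0) + 5·(-4) = -20
Z[1] = 5·(-0.5000-2.5981i) + 5·(-0.5000-4.3301i) = -5.0000-34.6410i
Z[2] = 5·(-4.5000-0.8660i) + 5·(0.5000-0.8660i) = -20.0000-8.6600i
Z[3] = 5·(-8) + 5·(4) = -20
Z[4] = 5·(-4.5000+0.8660i) + 5·(0.5000+0.8660i) = -20.0000+8.6600i
Z[5] = 5·(-0.5000+2.5981i) + 5·(-0.5000+4.3301i) = -5.0000+34.6410i

DFT(5x + 5y) = 5·X + 5·Y = [-20, -5.0000-34.6410i, -20.0000-8.6600i, -20, -20.0000+8.6600i, -5.0000+34.6410i]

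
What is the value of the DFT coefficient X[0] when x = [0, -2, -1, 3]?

X[0] = Σ(n=0 to 3) x[n] · ω_4^0 = Σ x[n]
= (0) + (-2) + (-1) + (3)

X[0] = 0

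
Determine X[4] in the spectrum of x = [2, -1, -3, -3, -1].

X[4] = Σ(n=0 to 4) x[n] · ω_5^(4n) where ω_5 = e^(-2πi/5)
= (2)·ω_5^0 + (-1)·ω_5^4 + (-3)·ω_5^8 + (-3)·ω_5^12 + (-1)·ω_5^16

X[4] = 6.2361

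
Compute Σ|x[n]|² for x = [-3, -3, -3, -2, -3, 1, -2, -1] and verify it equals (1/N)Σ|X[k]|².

Time domain:
Σ|x[n]|² = |-3|² + |-3|² + |-3|² + |-2|² + |-3|² + |1|² + |-2|² + |-1|² = 46.0000

Frequency domain:
(1/8)Σ|X[k]|² = (1/8)(|-16|² + |-2.1213+4.5355i|² + |-1-1i|² + |2.1213+2.5355i|² + |-6|² + |2.1213-2.5355i|² + |-1+1i|² + |-2.1213-4.5355i|²) = (1/8)·368.0000 = 46.0000

Both sides agree, confirming Parseval's theorem.

Σ|x[n]|² = (1/N)Σ|X[k]|² = 46.0000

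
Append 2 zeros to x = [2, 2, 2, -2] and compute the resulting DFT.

Original 4-point DFT: [4, -4i, 4, 4i]
Zero-padded 6-point DFT provides frequency interpolation.

DFT_6([x, 0, ...]) = [4, 4.0000-3.4641i, -2, 4, -2, 4.0000+3.4641i]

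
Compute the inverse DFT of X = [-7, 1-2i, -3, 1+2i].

x[n] = (1/4) Σ(k=0 to 3) X[k] · e^(2πikn/4)

Computing each x[n]:
x[0] = -2
x[1] = 0
x[2] = -3
x[3] = -2

x = [-2, 0, -3, -2]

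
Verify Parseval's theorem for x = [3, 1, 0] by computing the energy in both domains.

Time domain:
Σ|x[n]|² = |3|² + |1|² + |0|² = 10.0000

Frequency domain:
(1/3)Σ|X[k]|² = (1/3)(|4|² + |2.5000-0.8660i|² + |2.5000+0.8660i|²) = (1/3)·30.0000 = 10.0000

Both sides agree, confirming Parseval's theorem.

Σ|x[n]|² = (1/N)Σ|X[k]|² = 10.0000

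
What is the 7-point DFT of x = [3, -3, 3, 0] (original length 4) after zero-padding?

Original 4-point DFT: [3, 3i, 9, -3i]
Zero-padded 7-point DFT provides frequency interpolation.

DFT_7([x, 0, ...]) = [3, 0.4620-0.5793i, 0.9647+4.2264i, 7.5734+3.6471i, 7.5734-3.6471i, 0.9647-4.2264i, 0.4620+0.5793i]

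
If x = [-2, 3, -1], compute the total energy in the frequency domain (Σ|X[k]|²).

Parseval: Σ|x[n]|² = (1/N)Σ|X[k]|², so Σ|X[k]|² = N·Σ|x[n]|² = 3·14.0000

Σ|X[k]|² = N·Σ|x[n]|² = 3·14.0000 = 42.0000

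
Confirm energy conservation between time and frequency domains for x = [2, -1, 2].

Time domain:
Σ|x[n]|² = |2|² + |-1|² + |2|² = 9.0000

Frequency domain:
(1/3)Σ|X[k]|² = (1/3)(|3|² + |1.5000+2.5981i|² + |1.5000-2.5981i|²) = (1/3)·27.0000 = 9.0000

Both sides agree, confirming Parseval's theorem.

Σ|x[n]|² = (1/N)Σ|X[k]|² = 9.0000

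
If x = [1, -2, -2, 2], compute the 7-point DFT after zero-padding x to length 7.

Original 4-point DFT: [-1, 3+4i, -1, 3-4i]
Zero-padded 7-point DFT provides frequency interpolation.

DFT_7([x, 0, ...]) = [-1, -1.6039+2.6458i, 4.4940+2.6458i, 1.1099-2.6458i, 1.1099+2.6458i, 4.4940-2.6458i, -1.6039-2.6458i]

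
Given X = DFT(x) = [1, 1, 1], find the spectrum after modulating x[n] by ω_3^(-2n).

Modulation property: DFT(ω_3^(-2n)·x[n]) = X[(k-2) mod 3], so circularly shift X by 2 positions.

X[k-2] = [1, 1, 1]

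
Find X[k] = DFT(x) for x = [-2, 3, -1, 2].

X[k] = Σ(n=0 to 3) x[n] · ω_4^(nk)
where ω_4 = e^(-2πi/4)

Computing each X[k]:
X[0] = 2
X[1] = -1-1i
X[2] = -8
X[3] = -1+1i

X = [2, -1-1i, -8, -1+1i]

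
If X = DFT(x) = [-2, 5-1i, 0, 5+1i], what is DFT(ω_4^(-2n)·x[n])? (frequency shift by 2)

Modulation property: DFT(ω_4^(-2n)·x[n]) = X[(k-2) mod 4], so circularly shift X by 2 positions.

X[k-2] = [0, 5+1i, -2, 5-1i]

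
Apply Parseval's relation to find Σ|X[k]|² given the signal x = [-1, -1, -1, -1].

Parseval: Σ|x[n]|² = (1/N)Σ|X[k]|², so Σ|X[k]|² = N·Σ|x[n]|² = 4·4.0000

Σ|X[k]|² = N·Σ|x[n]|² = 4·4.0000 = 16.0000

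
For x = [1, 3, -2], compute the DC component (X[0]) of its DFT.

X[0] = Σ(n=0 to 2) x[n] · ω_3^0 = Σ x[n]
= (1) + (3) + (-2)

X[0] = 2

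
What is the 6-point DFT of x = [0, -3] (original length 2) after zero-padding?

Original 2-point DFT: [-3, 3]
Zero-padded 6-point DFT provides frequency interpolation.

DFT_6([x, 0, ...]) = [-3, -1.5000+2.5981i, 1.5000+2.5981i, 3, 1.5000-2.5981i, -1.5000-2.5981i]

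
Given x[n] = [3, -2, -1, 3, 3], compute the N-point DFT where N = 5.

X[k] = Σ(n=0 to 4) x[n] · ω_5^(nk)
where ω_5 = e^(-2πi/5)

Computing each X[k]:
X[0] = 6
X[1] = 1.6910+7.1064i
X[2] = 2.8090-0.8653i
X[3] = 2.8090+0.8653i
X[4] = 1.6910-7.1064i

X = [6, 1.6910+7.1064i, 2.8090-0.8653i, 2.8090+0.8653i, 1.6910-7.1064i]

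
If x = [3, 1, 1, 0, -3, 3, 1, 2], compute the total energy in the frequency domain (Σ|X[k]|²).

Parseval: Σ|x[n]|² = (1/N)Σ|X[k]|², so Σ|X[k]|² = N·Σ|x[n]|² = 8·34.0000

Σ|X[k]|² = N·Σ|x[n]|² = 8·34.0000 = 272.0000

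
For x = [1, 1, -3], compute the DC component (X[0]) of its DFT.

X[0] = Σ(n=0 to 2) x[n] · ω_3^0 = Σ x[n]
= (1) + (1) + (-3)

X[0] = -1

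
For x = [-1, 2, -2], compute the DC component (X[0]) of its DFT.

X[0] = Σ(n=0 to 2) x[n] · ω_3^0 = Σ x[n]
= (-1) + (2) + (-2)

X[0] = -1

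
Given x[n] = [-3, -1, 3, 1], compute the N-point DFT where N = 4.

X[k] = Σ(n=0 to 3) x[n] · ω_4^(nk)
where ω_4 = e^(-2πi/4)

Computing each X[k]:
X[0] = 0
X[1] = -6+2i
X[2] = 0
X[3] = -6-2i

X = [0, -6+2i, 0, -6-2i]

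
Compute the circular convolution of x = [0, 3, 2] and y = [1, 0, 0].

(x ⊛ y)[n] = Σ(m=0 to 2) x[m] · y[(n-m) mod 3]

Computing each output sample:
(x ⊛ y)[0] = 0
(x ⊛ y)[1] = 3
(x ⊛ y)[2] = 2

x ⊛ y = [0, 3, 2]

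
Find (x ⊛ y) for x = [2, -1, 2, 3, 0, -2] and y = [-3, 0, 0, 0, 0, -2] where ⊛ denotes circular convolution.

(x ⊛ y)[n] = Σ(m=0 to 5) x[m] · y[(n-m) mod 6]

Computing each output sample:
(x ⊛ y)[0] = -4
(x ⊛ y)[1] = -1
(x ⊛ y)[2] = -12
(x ⊛ y)[3] = -9
(x ⊛ y)[4] = 4
(x ⊛ y)[5] = 2

x ⊛ y = [-4, -1, -12, -9, 4, 2]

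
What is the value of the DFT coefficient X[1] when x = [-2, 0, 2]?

X[1] = Σ(n=0 to 2) x[n] · ω_3^(1n) where ω_3 = e^(-2πi/3)
= (-2)·ω_3^0 + (0)·ω_3^1 + (2)·ω_3^2

X[1] = -3.0000+1.7321i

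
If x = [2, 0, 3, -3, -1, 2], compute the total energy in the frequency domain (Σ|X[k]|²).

Parseval: Σ|x[n]|² = (1/N)Σ|X[k]|², so Σ|X[k]|² = N·Σ|x[n]|² = 6·27.0000

Σ|X[k]|² = N·Σ|x[n]|² = 6·27.0000 = 162.0000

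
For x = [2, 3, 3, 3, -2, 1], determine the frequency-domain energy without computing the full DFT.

Parseval: Σ|x[n]|² = (1/N)Σ|X[k]|², so Σ|X[k]|² = N·Σ|x[n]|² = 6·36.0000

Σ|X[k]|² = N·Σ|x[n]|² = 6·36.0000 = 216.0000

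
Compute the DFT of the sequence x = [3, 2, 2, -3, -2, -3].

X[k] = Σ(n=0 to 5) x[n] · ω_6^(nk)
where ω_6 = e^(-2πi/6)

Computing each X[k]:
X[0] = -1
X[1] = 5.5000-7.7942i
X[2] = 0.5000-0.8660i
X[3] = 7
X[4] = 0.5000+0.8660i
X[5] = 5.5000+7.7942i

X = [-1, 5.5000-7.7942i, 0.5000-0.8660i, 7, 0.5000+0.8660i, 5.5000+7.7942i]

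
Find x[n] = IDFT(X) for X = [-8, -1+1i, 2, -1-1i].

x[n] = (1/4) Σ(k=0 to 3) X[k] · e^(2πikn/4)

Computing each x[n]:
x[0] = -2
x[1] = -3
x[2] = -1
x[3] = -2

x = [-2, -3, -1, -2]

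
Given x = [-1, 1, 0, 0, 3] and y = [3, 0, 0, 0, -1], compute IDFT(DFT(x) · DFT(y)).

(x ⊛ y)[n] = Σ(m=0 to 4) x[m] · y[(n-m) mod 5]

Computing each output sample:
(x ⊛ y)[0] = -4
(x ⊛ y)[1] = 3
(x ⊛ y)[2] = 0
(x ⊛ y)[3] = -3
(x ⊛ y)[4] = 10

x ⊛ y = [-4, 3, 0, -3, 10]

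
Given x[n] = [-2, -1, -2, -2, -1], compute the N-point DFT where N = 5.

X[k] = Σ(n=0 to 4) x[n] · ω_5^(nk)
where ω_5 = e^(-2πi/5)

Computing each X[k]:
X[0] = -8
X[1] = 0.6180
X[2] = -1.6180
X[3] = -1.6180
X[4] = 0.6180

X = [-8, 0.6180, -1.6180, -1.6180, 0.6180]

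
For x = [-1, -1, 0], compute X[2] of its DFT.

X[2] = Σ(n=0 to 2) x[n] · ω_3^(2n) where ω_3 = e^(-2πi/3)
= (-1)·ω_3^0 + (-1)·ω_3^2 + (0)·ω_3^4

X[2] = -0.5000-0.8660i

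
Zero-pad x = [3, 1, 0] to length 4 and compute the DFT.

Original 3-point DFT: [4, 2.5000-0.8660i, 2.5000+0.8660i]
Zero-padded 4-point DFT provides frequency interpolation.

DFT_4([x, 0, ...]) = [4, 3-1i, 2, 3+1i]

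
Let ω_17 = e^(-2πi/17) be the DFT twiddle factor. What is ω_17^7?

ω_17^7 = e^(-2πi·7/17)
= cos(-2π·7/17) + i·sin(-2π·7/17)
= cos(-14π/17) + i·sin(-14π/17)

ω_17^7 = cos(-14π/17) + i·sin(-14π/17) = -0.8502-0.5264i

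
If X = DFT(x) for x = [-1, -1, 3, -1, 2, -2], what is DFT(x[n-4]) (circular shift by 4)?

Time shift by 4: X_shifted[k] = ω_6^(4k) · X[k]
Shifted x = [3, -1, 2, -2, -1, -1]

DFT(x[n-4]) = [0, 3.5000-2.5981i, 1.5000+2.5981i, 8, 1.5000-2.5981i, 3.5000+2.5981i]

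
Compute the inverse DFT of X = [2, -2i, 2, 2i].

x[n] = (1/4) Σ(k=0 to 3) X[k] · e^(2πikn/4)

Computing each x[n]:
x[0] = 1
x[1] = 1
x[2] = 1
x[3] = -1

x = [1, 1, 1, -1]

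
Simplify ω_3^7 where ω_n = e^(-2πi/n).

Since ω_3^3 = 1, powers reduce modulo 3.
7 mod 3 = 1
So ω_3^7 = ω_3^1 = e^(-2πi·1/3)

ω_3^7 = ω_3^1 = -0.5000-0.8660i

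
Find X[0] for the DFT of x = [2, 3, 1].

X[0] = Σ(n=0 to 2) x[n] · ω_3^0 = Σ x[n]
= (2) + (3) + (1)

X[0] = 6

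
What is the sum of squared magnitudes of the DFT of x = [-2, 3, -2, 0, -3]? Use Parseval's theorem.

Parseval: Σ|x[n]|² = (1/N)Σ|X[k]|², so Σ|X[k]|² = N·Σ|x[n]|² = 5·26.0000

Σ|X[k]|² = N·Σ|x[n]|² = 5·26.0000 = 130.0000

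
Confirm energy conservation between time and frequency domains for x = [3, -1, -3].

Time domain:
Σ|x[n]|² = |3|² + |-1|² + |-3|² = 19.0000

Frequency domain:
(1/3)Σ|X[k]|² = (1/3)(|-1|² + |5.0000-1.7321i|² + |5.0000+1.7321i|²) = (1/3)·57.0000 = 19.0000

Both sides agree, confirming Parseval's theorem.

Σ|x[n]|² = (1/N)Σ|X[k]|² = 19.0000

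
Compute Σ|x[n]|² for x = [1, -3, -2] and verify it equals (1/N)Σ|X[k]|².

Time domain:
Σ|x[n]|² = |1|² + |-3|² + |-2|² = 14.0000

Frequency domain:
(1/3)Σ|X[k]|² = (1/3)(|-4|² + |3.5000+0.8660i|² + |3.5000-0.8660i|²) = (1/3)·42.0000 = 14.0000

Both sides agree, confirming Parseval's theorem.

Σ|x[n]|² = (1/N)Σ|X[k]|² = 14.0000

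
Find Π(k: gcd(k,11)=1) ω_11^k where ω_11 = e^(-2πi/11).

The primitive 11th roots of unity are ω_11^k for k coprime to 11: k ∈ {1, 2, 3, 4, 5, 6, 7, 8, 9, 10}
Their product equals the constant term of the cyclotomic polynomial Φ_11(x) up to sign.
For n ≥ 3, the product of all primitive nth roots of unity is 1. (For n=1 it is 1; for n=2 it is -1.)

1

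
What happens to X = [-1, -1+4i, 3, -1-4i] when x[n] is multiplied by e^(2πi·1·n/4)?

Modulation property: DFT(ω_4^(-1n)·x[n]) = X[(k-1) mod 4], so circularly shift X by 1 positions.

X[k-1] = [-1-4i, -1, -1+4i, 3]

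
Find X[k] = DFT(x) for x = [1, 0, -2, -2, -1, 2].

X[k] = Σ(n=0 to 5) x[n] · ω_6^(nk)
where ω_6 = e^(-2πi/6)

Computing each X[k]:
X[0] = -2
X[1] = 5.5000+2.5981i
X[2] = -0.5000+0.8660i
X[3] = -2
X[4] = -0.5000-0.8660i
X[5] = 5.5000-2.5981i

X = [-2, 5.5000+2.5981i, -0.5000+0.8660i, -2, -0.5000-0.8660i, 5.5000-2.5981i]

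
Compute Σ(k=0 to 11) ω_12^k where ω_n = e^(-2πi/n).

Sum of all nth roots of unity equals 0 for n > 1 (geometric series with r ≠ 1).

0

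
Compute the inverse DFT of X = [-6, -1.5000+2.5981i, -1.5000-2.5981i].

x[n] = (1/3) Σ(k=0 to 2) X[k] · e^(2πikn/3)

Computing each x[n]:
x[0] = -3
x[1] = -3
x[2] = 0

x = [-3, -3, 0]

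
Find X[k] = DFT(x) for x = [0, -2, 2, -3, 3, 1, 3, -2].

X[k] = Σ(n=0 to 7) x[n] · ω_8^(nk)
where ω_8 = e^(-2πi/8)

Computing each X[k]:
X[0] = 2
X[1] = -4.4142+3.8284i
X[2] = -2-4i
X[3] = -1.5858+1.8284i
X[4] = 14
X[5] = -1.5858-1.8284i
X[6] = -2+4i
X[7] = -4.4142-3.8284i

X = [2, -4.4142+3.8284i, -2-4i, -1.5858+1.8284i, 14, -1.5858-1.8284i, -2+4i, -4.4142-3.8284i]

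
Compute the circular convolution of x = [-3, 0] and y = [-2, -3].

(x ⊛ y)[n] = Σ(m=0 to 1) x[m] · y[(n-m) mod 2]

Computing each output sample:
(x ⊛ y)[0] = 6
(x ⊛ y)[1] = 9

x ⊛ y = [6, 9]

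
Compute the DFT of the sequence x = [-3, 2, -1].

X[k] = Σ(n=0 to 2) x[n] · ω_3^(nk)
where ω_3 = e^(-2πi/3)

Computing each X[k]:
X[0] = -2
X[1] = -3.5000-2.5981i
X[2] = -3.5000+2.5981i

X = [-2, -3.5000-2.5981i, -3.5000+2.5981i]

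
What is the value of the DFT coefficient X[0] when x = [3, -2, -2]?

X[0] = Σ(n=0 to 2) x[n] · ω_3^0 = Σ x[n]
= (3) + (-2) + (-2)

X[0] = -1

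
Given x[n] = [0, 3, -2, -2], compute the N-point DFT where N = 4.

X[k] = Σ(n=0 to 3) x[n] · ω_4^(nk)
where ω_4 = e^(-2πi/4)

Computing each X[k]:
X[0] = -1
X[1] = 2-5i
X[2] = -3
X[3] = 2+5i

X = [-1, 2-5i, -3, 2+5i]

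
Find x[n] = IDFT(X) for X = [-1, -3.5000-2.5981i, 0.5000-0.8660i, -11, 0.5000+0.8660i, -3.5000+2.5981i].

x[n] = (1/6) Σ(k=0 to 5) X[k] · e^(2πikn/6)

Computing each x[n]:
x[0] = -3
x[1] = 2
x[2] = -1
x[3] = 3
x[4] = -2
x[5] = 0

x = [-3, 2, -1, 3, -2, 0]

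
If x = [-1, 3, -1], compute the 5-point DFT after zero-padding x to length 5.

Original 3-point DFT: [1, -2.0000-3.4641i, -2.0000+3.4641i]
Zero-padded 5-point DFT provides frequency interpolation.

DFT_5([x, 0, ...]) = [1, 0.7361-2.2654i, -3.7361-2.7144i, -3.7361+2.7144i, 0.7361+2.2654i]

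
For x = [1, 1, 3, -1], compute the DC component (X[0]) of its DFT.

X[0] = Σ(n=0 to 3) x[n] · ω_4^0 = Σ x[n]
= (1) + (1) + (3) + (-1)

X[0] = 4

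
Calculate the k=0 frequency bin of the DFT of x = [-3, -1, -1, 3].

X[0] = Σ(n=0 to 3) x[n] · ω_4^0 = Σ x[n]
= (-3) + (-1) + (-1) + (3)

X[0] = -2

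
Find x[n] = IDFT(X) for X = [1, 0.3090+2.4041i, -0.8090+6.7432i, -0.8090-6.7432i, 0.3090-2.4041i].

x[n] = (1/5) Σ(k=0 to 4) X[k] · e^(2πikn/5)

Computing each x[n]:
x[0] = 0
x[1] = -2
x[2] = 2
x[3] = -2
x[4] = 3

x = [0, -2, 2, -2, 3]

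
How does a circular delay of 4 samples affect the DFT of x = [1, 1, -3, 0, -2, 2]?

Time shift by 4: X_shifted[k] = ω_6^(4k) · X[k]
Shifted x = [-3, 0, -2, 2, 1, 1]

DFT(x[n-4]) = [-1, -4.0000+3.4641i, -1.0000-1.7321i, -7, -1.0000+1.7321i, -4.0000-3.4641i]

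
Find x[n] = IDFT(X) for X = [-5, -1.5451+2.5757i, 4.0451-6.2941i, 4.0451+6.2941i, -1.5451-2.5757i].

x[n] = (1/5) Σ(k=0 to 4) X[k] · e^(2πikn/5)

Computing each x[n]:
x[0] = 0
x[1] = -2
x[2] = -3
x[3] = 3
x[4] = -3

x = [0, -2, -3, 3, -3]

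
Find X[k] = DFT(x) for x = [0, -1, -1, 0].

X[k] = Σ(n=0 to 3) x[n] · ω_4^(nk)
where ω_4 = e^(-2πi/4)

Computing each X[k]:
X[0] = -2
X[1] = 1+1i
X[2] = 0
X[3] = 1-1i

X = [-2, 1+1i, 0, 1-1i]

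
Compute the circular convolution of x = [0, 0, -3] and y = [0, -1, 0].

(x ⊛ y)[n] = Σ(m=0 to 2) x[m] · y[(n-m) mod 3]

Computing each output sample:
(x ⊛ y)[0] = 3
(x ⊛ y)[1] = 0
(x ⊛ y)[2] = 0

x ⊛ y = [3, 0, 0]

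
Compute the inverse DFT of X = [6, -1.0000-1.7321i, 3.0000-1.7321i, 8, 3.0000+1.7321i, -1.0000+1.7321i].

x[n] = (1/6) Σ(k=0 to 5) X[k] · e^(2πikn/6)

Computing each x[n]:
x[0] = 3
x[1] = 0
x[2] = 2
x[3] = 1
x[4] = 2
x[5] = -2

x = [3, 0, 2, 1, 2, -2]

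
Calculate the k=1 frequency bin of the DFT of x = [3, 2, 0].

X[1] = Σ(n=0 to 2) x[n] · ω_3^(1n) where ω_3 = e^(-2πi/3)
= (3)·ω_3^0 + (2)·ω_3^1 + (0)·ω_3^2

X[1] = 2.0000-1.7321i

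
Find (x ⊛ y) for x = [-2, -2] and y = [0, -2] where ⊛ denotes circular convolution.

(x ⊛ y)[n] = Σ(m=0 to 1) x[m] · y[(n-m) mod 2]

Computing each output sample:
(x ⊛ y)[0] = 4
(x ⊛ y)[1] = 4

x ⊛ y = [4, 4]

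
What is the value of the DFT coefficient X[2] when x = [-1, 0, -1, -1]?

X[2] = Σ(n=0 to 3) x[n] · ω_4^(2n) where ω_4 = e^(-2πi/4)
= (-1)·ω_4^0 + (0)·ω_4^2 + (-1)·ω_4^4 + (-1)·ω_4^6

X[2] = -1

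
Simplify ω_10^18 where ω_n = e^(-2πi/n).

Since ω_10^10 = 1, powers reduce modulo 10.
18 mod 10 = 8
So ω_10^18 = ω_10^8 = e^(-2πi·8/10)

ω_10^18 = ω_10^8 = 0.3090+0.9511i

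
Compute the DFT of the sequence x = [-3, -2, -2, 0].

X[k] = Σ(n=0 to 3) x[n] · ω_4^(nk)
where ω_4 = e^(-2πi/4)

Computing each X[k]:
X[0] = -7
X[1] = -1+2i
X[2] = -3
X[3] = -1-2i

X = [-7, -1+2i, -3, -1-2i]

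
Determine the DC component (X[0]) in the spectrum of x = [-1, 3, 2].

X[0] = Σ(n=0 to 2) x[n] · ω_3^0 = Σ x[n]
= (-1) + (3) + (2)

X[0] = 4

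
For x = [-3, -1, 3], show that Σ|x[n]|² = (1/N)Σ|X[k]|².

Time domain:
Σ|x[n]|² = |-3|² + |-1|² + |3|² = 19.0000

Frequency domain:
(1/3)Σ|X[k]|² = (1/3)(|-1|² + |-4.0000+3.4641i|² + |-4.0000-3.4641i|²) = (1/3)·57.0000 = 19.0000

Both sides agree, confirming Parseval's theorem.

Σ|x[n]|² = (1/N)Σ|X[k]|² = 19.0000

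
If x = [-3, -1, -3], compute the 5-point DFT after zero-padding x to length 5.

Original 3-point DFT: [-7, -1.0000-1.7321i, -1.0000+1.7321i]
Zero-padded 5-point DFT provides frequency interpolation.

DFT_5([x, 0, ...]) = [-7, -0.8820+2.7144i, -3.1180-2.2654i, -3.1180+2.2654i, -0.8820-2.7144i]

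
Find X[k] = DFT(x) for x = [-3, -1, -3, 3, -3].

X[k] = Σ(n=0 to 4) x[n] · ω_5^(nk)
where ω_5 = e^(-2πi/5)

Computing each X[k]:
X[0] = -7
X[1] = -4.2361+1.6246i
X[2] = 0.2361-6.8819i
X[3] = 0.2361+6.8819i
X[4] = -4.2361-1.6246i

X = [-7, -4.2361+1.6246i, 0.2361-6.8819i, 0.2361+6.8819i, -4.2361-1.6246i]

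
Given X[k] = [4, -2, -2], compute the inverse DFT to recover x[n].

x[n] = (1/3) Σ(k=0 to 2) X[k] · e^(2πikn/3)

Computing each x[n]:
x[0] = 0
x[1] = 2
x[2] = 2

x = [0, 2, 2]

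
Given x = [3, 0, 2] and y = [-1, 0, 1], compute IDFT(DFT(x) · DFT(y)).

(x ⊛ y)[n] = Σ(m=0 to 2) x[m] · y[(n-m) mod 3]

Computing each output sample:
(x ⊛ y)[0] = -3
(x ⊛ y)[1] = 2
(x ⊛ y)[2] = 1

x ⊛ y = [-3, 2, 1]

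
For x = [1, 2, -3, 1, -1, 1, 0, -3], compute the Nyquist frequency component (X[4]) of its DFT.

X[4] = Σ(n=0 to 7) x[n] · ω_8^(4n) where ω_8 = e^(-2πi/8)
= (1)·ω_8^0 + (2)·ω_8^4 + (-3)·ω_8^8 + (1)·ω_8^12 + (-1)·ω_8^16 + (1)·ω_8^20 + (0)·ω_8^24 + (-3)·ω_8^28

X[4] = -4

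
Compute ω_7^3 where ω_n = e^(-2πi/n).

ω_7^3 = e^(-2πi·3/7)
= cos(-2π·3/7) + i·sin(-2π·3/7)
= cos(-6π/7) + i·sin(-6π/7)

ω_7^3 = cos(-6π/7) + i·sin(-6π/7) = -0.9010-0.4339i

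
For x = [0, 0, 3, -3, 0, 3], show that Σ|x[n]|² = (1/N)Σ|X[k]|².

Time domain:
Σ|x[n]|² = |0|² + |0|² + |3|² + |-3|² + |0|² + |3|² = 27.0000

Frequency domain:
(1/6)Σ|X[k]|² = (1/6)(|3|² + |3|² + |-6.0000+5.1962i|² + |3|² + |-6.0000-5.1962i|² + |3|²) = (1/6)·162.0000 = 27.0000

Both sides agree, confirming Parseval's theorem.

Σ|x[n]|² = (1/N)Σ|X[k]|² = 27.0000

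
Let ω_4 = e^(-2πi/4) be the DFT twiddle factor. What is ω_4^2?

ω_4^2 = e^(-2πi·2/4)
= cos(-2π·2/4) + i·sin(-2π·2/4)
= cos(-4π/4) + i·sin(-4π/4)

ω_4^2 = cos(-4π/4) + i·sin(-4π/4) = -1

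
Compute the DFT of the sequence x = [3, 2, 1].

X[k] = Σ(n=0 to 2) x[n] · ω_3^(nk)
where ω_3 = e^(-2πi/3)

Computing each X[k]:
X[0] = 6
X[1] = 1.5000-0.8660i
X[2] = 1.5000+0.8660i

X = [6, 1.5000-0.8660i, 1.5000+0.8660i]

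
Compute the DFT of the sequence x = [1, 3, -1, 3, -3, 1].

X[k] = Σ(n=0 to 5) x[n] · ω_6^(nk)
where ω_6 = e^(-2πi/6)

Computing each X[k]:
X[0] = 4
X[1] = 2.0000-3.4641i
X[2] = 4
X[3] = -10
X[4] = 4
X[5] = 2.0000+3.4641i

X = [4, 2.0000-3.4641i, 4, -10, 4, 2.0000+3.4641i]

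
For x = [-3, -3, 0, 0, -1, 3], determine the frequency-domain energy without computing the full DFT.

Parseval: Σ|x[n]|² = (1/N)Σ|X[k]|², so Σ|X[k]|² = N·Σ|x[n]|² = 6·28.0000

Σ|X[k]|² = N·Σ|x[n]|² = 6·28.0000 = 168.0000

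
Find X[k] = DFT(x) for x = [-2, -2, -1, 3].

X[k] = Σ(n=0 to 3) x[n] · ω_4^(nk)
where ω_4 = e^(-2πi/4)

Computing each X[k]:
X[0] = -2
X[1] = -1+5i
X[2] = -4
X[3] = -1-5i

X = [-2, -1+5i, -4, -1-5i]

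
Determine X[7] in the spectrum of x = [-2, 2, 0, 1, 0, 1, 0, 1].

X[7] = Σ(n=0 to 7) x[n] · ω_8^(7n) where ω_8 = e^(-2πi/8)
= (-2)·ω_8^0 + (2)·ω_8^7 + (0)·ω_8^14 + (1)·ω_8^21 + (0)·ω_8^28 + (1)·ω_8^35 + (0)·ω_8^42 + (1)·ω_8^49

X[7] = -1.2929+0.7071i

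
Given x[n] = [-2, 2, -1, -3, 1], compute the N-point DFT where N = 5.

X[k] = Σ(n=0 to 4) x[n] · ω_5^(nk)
where ω_5 = e^(-2πi/5)

Computing each X[k]:
X[0] = -3
X[1] = 2.1631-2.1266i
X[2] = -5.6631+1.3143i
X[3] = -5.6631-1.3143i
X[4] = 2.1631+2.1266i

X = [-3, 2.1631-2.1266i, -5.6631+1.3143i, -5.6631-1.3143i, 2.1631+2.1266i]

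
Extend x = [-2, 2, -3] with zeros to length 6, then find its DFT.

Original 3-point DFT: [-3, -1.5000-4.3301i, -1.5000+4.3301i]
Zero-padded 6-point DFT provides frequency interpolation.

DFT_6([x, 0, ...]) = [-3, 0.5000+0.8660i, -1.5000-4.3301i, -7, -1.5000+4.3301i, 0.5000-0.8660i]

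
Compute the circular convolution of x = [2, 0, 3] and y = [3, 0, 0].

(x ⊛ y)[n] = Σ(m=0 to 2) x[m] · y[(n-m) mod 3]

Computing each output sample:
(x ⊛ y)[0] = 6
(x ⊛ y)[1] = 0
(x ⊛ y)[2] = 9

x ⊛ y = [6, 0, 9]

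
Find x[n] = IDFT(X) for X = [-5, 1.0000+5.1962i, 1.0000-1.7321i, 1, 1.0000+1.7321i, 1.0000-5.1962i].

x[n] = (1/6) Σ(k=0 to 5) X[k] · e^(2πikn/6)

Computing each x[n]:
x[0] = 0
x[1] = -2
x[2] = -3
x[3] = -1
x[4] = 1
x[5] = 0

x = [0, -2, -3, -1, 1, 0]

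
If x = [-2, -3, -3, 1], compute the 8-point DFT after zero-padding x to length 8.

Original 4-point DFT: [-7, 1+4i, -3, 1-4i]
Zero-padded 8-point DFT provides frequency interpolation.

DFT_8([x, 0, ...]) = [-7, -4.8284+4.4142i, 1+4i, 0.8284-1.5858i, -3, 0.8284+1.5858i, 1-4i, -4.8284-4.4142i]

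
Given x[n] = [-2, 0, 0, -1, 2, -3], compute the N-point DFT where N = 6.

X[k] = Σ(n=0 to 5) x[n] · ω_6^(nk)
where ω_6 = e^(-2πi/6)

Computing each X[k]:
X[0] = -4
X[1] = -3.5000-0.8660i
X[2] = -2.5000-4.3301i
X[3] = 4
X[4] = -2.5000+4.3301i
X[5] = -3.5000+0.8660i

X = [-4, -3.5000-0.8660i, -2.5000-4.3301i, 4, -2.5000+4.3301i, -3.5000+0.8660i]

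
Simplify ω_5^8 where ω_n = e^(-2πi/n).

Since ω_5^5 = 1, powers reduce modulo 5.
8 mod 5 = 3
So ω_5^8 = ω_5^3 = e^(-2πi·3/5)

ω_5^8 = ω_5^3 = -0.8090+0.5878i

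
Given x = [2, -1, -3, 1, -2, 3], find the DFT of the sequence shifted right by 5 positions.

Time shift by 5: X_shifted[k] = ω_6^(5k) · X[k]
Shifted x = [-1, -3, 1, -2, 3, 2]

DFT(x[n-5]) = [0, -1.5000+6.0622i, -4.5000+2.5981i, 6, -4.5000-2.5981i, -1.5000-6.0622i]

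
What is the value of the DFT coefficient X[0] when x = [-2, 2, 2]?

X[0] = Σ(n=0 to 2) x[n] · ω_3^0 = Σ x[n]
= (-2) + (2) + (2)

X[0] = 2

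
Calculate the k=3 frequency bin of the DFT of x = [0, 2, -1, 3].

X[3] = Σ(n=0 to 3) x[n] · ω_4^(3n) where ω_4 = e^(-2πi/4)
= (0)·ω_4^0 + (2)·ω_4^3 + (-1)·ω_4^6 + (3)·ω_4^9

X[3] = 1-1i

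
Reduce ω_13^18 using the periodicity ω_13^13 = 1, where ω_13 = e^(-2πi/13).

Since ω_13^13 = 1, powers reduce modulo 13.
18 mod 13 = 5
So ω_13^18 = ω_13^5 = e^(-2πi·5/13)

ω_13^18 = ω_13^5 = -0.7485-0.6631i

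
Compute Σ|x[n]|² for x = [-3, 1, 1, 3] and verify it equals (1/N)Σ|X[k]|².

Time domain:
Σ|x[n]|² = |-3|² + |1|² + |1|² + |3|² = 20.0000

Frequency domain:
(1/4)Σ|X[k]|² = (1/4)(|2|² + |-4+2i|² + |-6|² + |-4-2i|²) = (1/4)·80.0000 = 20.0000

Both sides agree, confirming Parseval's theorem.

Σ|x[n]|² = (1/N)Σ|X[k]|² = 20.0000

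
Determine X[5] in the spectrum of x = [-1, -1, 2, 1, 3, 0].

X[5] = Σ(n=0 to 5) x[n] · ω_6^(5n) where ω_6 = e^(-2πi/6)
= (-1)·ω_6^0 + (-1)·ω_6^5 + (2)·ω_6^10 + (1)·ω_6^15 + (3)·ω_6^20 + (0)·ω_6^25

X[5] = -5.0000-1.7321i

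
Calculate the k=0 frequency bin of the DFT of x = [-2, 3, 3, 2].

X[0] = Σ(n=0 to 3) x[n] · ω_4^0 = Σ x[n]
= (-2) + (3) + (3) + (2)

X[0] = 6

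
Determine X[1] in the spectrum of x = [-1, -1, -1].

X[1] = Σ(n=0 to 2) x[n] · ω_3^(1n) where ω_3 = e^(-2πi/3)
= (-1)·ω_3^0 + (-1)·ω_3^1 + (-1)·ω_3^2

X[1] = 0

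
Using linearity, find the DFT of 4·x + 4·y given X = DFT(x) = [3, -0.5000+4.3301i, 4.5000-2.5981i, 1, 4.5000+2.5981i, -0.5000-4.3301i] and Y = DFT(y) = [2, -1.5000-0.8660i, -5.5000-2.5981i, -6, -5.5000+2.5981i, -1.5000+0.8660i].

By linearity: DFT(4x + 4y) = 4·DFT(x) + 4·DFT(y)
= 4·[3, -0.5000+4.3301i, 4.5000-2.5981i, 1, 4.5000+2.5981i, -0.5000-4.3301i] + 4·[2, -1.5000-0.8660i, -5.5000-2.5981i, -6, -5.5000+2.5981i, -1.5000+0.8660i]

Computing element-wise:
Z[0] = 4·(3) + 4·(2) = 20
Z[1] = 4·(-0.5000+4.3301i) + 4·(-1.5000-0.8660i) = -8.0000+13.8564i
Z[2] = 4·(4.5000-2.5981i) + 4·(-5.5000-2.5981i) = -4.0000-20.7848i
Z[3] = 4·(1) + 4·(-6) = -20
Z[4] = 4·(4.5000+2.5981i) + 4·(-5.5000+2.5981i) = -4.0000+20.7848i
Z[5] = 4·(-0.5000-4.3301i) + 4·(-1.5000+0.8660i) = -8.0000-13.8564i

DFT(4x + 4y) = 4·X + 4·Y = [20, -8.0000+13.8564i, -4.0000-20.7848i, -20, -4.0000+20.7848i, -8.0000-13.8564i]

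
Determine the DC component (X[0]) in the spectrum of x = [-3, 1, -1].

X[0] = Σ(n=0 to 2) x[n] · ω_3^0 = Σ x[n]
= (-3) + (1) + (-1)

X[0] = -3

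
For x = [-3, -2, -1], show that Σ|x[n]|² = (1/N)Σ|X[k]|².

Time domain:
Σ|x[n]|² = |-3|² + |-2|² + |-1|² = 14.0000

Frequency domain:
(1/3)Σ|X[k]|² = (1/3)(|-6|² + |-1.5000+0.8660i|² + |-1.5000-0.8660i|²) = (1/3)·42.0000 = 14.0000

Both sides agree, confirming Parseval's theorem.

Σ|x[n]|² = (1/N)Σ|X[k]|² = 14.0000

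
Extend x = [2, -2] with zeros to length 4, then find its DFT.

Original 2-point DFT: [0, 4]
Zero-padded 4-point DFT provides frequency interpolation.

DFT_4([x, 0, ...]) = [0, 2+2i, 4, 2-2i]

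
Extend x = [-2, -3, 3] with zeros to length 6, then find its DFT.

Original 3-point DFT: [-2, -2.0000+5.1962i, -2.0000-5.1962i]
Zero-padded 6-point DFT provides frequency interpolation.

DFT_6([x, 0, ...]) = [-2, -5, -2.0000+5.1962i, 4, -2.0000-5.1962i, -5]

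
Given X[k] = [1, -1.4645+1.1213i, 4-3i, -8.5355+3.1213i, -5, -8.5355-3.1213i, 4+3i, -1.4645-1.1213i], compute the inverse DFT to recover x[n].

x[n] = (1/8) Σ(k=0 to 7) X[k] · e^(2πikn/8)

Computing each x[n]:
x[0] = -2
x[1] = 2
x[2] = -1
x[3] = -2
x[4] = 3
x[5] = 1
x[6] = -2
x[7] = 2

x = [-2, 2, -1, -2, 3, 1, -2, 2]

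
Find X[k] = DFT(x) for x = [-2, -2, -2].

X[k] = Σ(n=0 to 2) x[n] · ω_3^(nk)
where ω_3 = e^(-2πi/3)

Computing each X[k]:
X[0] = -6
X[1] = 0
X[2] = 0

X = [-6, 0, 0]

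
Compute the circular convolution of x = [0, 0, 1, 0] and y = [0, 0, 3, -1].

(x ⊛ y)[n] = Σ(m=0 to 3) x[m] · y[(n-m) mod 4]

Computing each output sample:
(x ⊛ y)[0] = 3
(x ⊛ y)[1] = -1
(x ⊛ y)[2] = 0
(x ⊛ y)[3] = 0

x ⊛ y = [3, -1, 0, 0]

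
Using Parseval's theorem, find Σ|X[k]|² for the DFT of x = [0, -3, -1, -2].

Parseval: Σ|x[n]|² = (1/N)Σ|X[k]|², so Σ|X[k]|² = N·Σ|x[n]|² = 4·14.0000

Σ|X[k]|² = N·Σ|x[n]|² = 4·14.0000 = 56.0000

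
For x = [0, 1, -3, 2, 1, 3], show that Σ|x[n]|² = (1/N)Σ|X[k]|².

Time domain:
Σ|x[n]|² = |0|² + |1|² + |-3|² + |2|² + |1|² + |3|² = 24.0000

Frequency domain:
(1/6)Σ|X[k]|² = (1/6)(|4|² + |1.0000+5.1962i|² + |1.0000-1.7321i|² + |-8|² + |1.0000+1.7321i|² + |1.0000-5.1962i|²) = (1/6)·144.0000 = 24.0000

Both sides agree, confirming Parseval's theorem.

Σ|x[n]|² = (1/N)Σ|X[k]|² = 24.0000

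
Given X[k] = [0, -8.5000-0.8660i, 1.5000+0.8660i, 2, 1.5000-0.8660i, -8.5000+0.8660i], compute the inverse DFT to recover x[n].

x[n] = (1/6) Σ(k=0 to 5) X[k] · e^(2πikn/6)

Computing each x[n]:
x[0] = -2
x[1] = -2
x[2] = 2
x[3] = 3
x[4] = 1
x[5] = -2

x = [-2, -2, 2, 3, 1, -2]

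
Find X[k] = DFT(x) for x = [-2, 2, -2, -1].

X[k] = Σ(n=0 to 3) x[n] · ω_4^(nk)
where ω_4 = e^(-2πi/4)

Computing each X[k]:
X[0] = -3
X[1] = -3i
X[2] = -5
X[3] = 3i

X = [-3, -3i, -5, 3i]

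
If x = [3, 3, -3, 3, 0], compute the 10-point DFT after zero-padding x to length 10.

Original 5-point DFT: [6, 3.9271+0.6735i, 0.5729-7.4697i, 0.5729+7.4697i, 3.9271-0.6735i]
Zero-padded 10-point DFT provides frequency interpolation.

DFT_10([x, 0, ...]) = [6, 3.5729-1.7634i, 3.9271+0.6735i, 6.9271-2.8532i, 0.5729-7.4697i, -6, 0.5729+7.4697i, 6.9271+2.8532i, 3.9271-0.6735i, 3.5729+1.7634i]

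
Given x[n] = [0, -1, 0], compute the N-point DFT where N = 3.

X[k] = Σ(n=0 to 2) x[n] · ω_3^(nk)
where ω_3 = e^(-2πi/3)

Computing each X[k]:
X[0] = -1
X[1] = 0.5000+0.8660i
X[2] = 0.5000-0.8660i

X = [-1, 0.5000+0.8660i, 0.5000-0.8660i]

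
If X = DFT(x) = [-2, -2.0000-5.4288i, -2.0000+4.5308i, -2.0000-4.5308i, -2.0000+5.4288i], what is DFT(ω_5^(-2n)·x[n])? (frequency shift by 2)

Modulation property: DFT(ω_5^(-2n)·x[n]) = X[(k-2) mod 5], so circularly shift X by 2 positions.

X[k-2] = [-2.0000-4.5308i, -2.0000+5.4288i, -2, -2.0000-5.4288i, -2.0000+4.5308i]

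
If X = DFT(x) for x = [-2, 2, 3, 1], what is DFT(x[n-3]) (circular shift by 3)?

Time shift by 3: X_shifted[k] = ω_4^(3k) · X[k]
Shifted x = [2, 3, 1, -2]

DFT(x[n-3]) = [4, 1-5i, 2, 1+5i]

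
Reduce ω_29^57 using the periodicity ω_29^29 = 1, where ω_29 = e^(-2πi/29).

Since ω_29^29 = 1, powers reduce modulo 29.
57 mod 29 = 28
So ω_29^57 = ω_29^28 = e^(-2πi·28/29)

ω_29^57 = ω_29^28 = 0.9766+0.2150i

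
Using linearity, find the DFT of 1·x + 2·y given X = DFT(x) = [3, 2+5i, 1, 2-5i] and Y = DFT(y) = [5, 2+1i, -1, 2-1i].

By linearity: DFT(1x + 2y) = 1·DFT(x) + 2·DFT(y)
= 1·[3, 2+5i, 1, 2-5i] + 2·[5, 2+1i, -1, 2-1i]

Computing element-wise:
Z[0] = 1·(3) + 2·(5) = 13
Z[1] = 1·(2+5i) + 2·(2+1i) = 6+7i
Z[2] = 1·(1) + 2·(-1) = -1
Z[3] = 1·(2-5i) + 2·(2-1i) = 6-7i

DFT(1x + 2y) = 1·X + 2·Y = [13, 6+7i, -1, 6-7i]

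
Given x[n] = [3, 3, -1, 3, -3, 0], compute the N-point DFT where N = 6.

X[k] = Σ(n=0 to 5) x[n] · ω_6^(nk)
where ω_6 = e^(-2πi/6)

Computing each X[k]:
X[0] = 5
X[1] = 3.5000-4.3301i
X[2] = 6.5000-0.8660i
X[3] = -7
X[4] = 6.5000+0.8660i
X[5] = 3.5000+4.3301i

X = [5, 3.5000-4.3301i, 6.5000-0.8660i, -7, 6.5000+0.8660i, 3.5000+4.3301i]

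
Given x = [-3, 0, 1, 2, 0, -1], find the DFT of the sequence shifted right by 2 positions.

Time shift by 2: X_shifted[k] = ω_6^(2k) · X[k]
Shifted x = [0, -1, -3, 0, 1, 2]

DFT(x[n-2]) = [-1, 1.5000+6.0622i, 0.5000-0.8660i, -3, 0.5000+0.8660i, 1.5000-6.0622i]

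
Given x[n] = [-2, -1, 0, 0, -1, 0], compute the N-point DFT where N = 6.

X[k] = Σ(n=0 to 5) x[n] · ω_6^(nk)
where ω_6 = e^(-2πi/6)

Computing each X[k]:
X[0] = -4
X[1] = -2
X[2] = -1.0000+1.7321i
X[3] = -2
X[4] = -1.0000-1.7321i
X[5] = -2

X = [-4, -2, -1.0000+1.7321i, -2, -1.0000-1.7321i, -2]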